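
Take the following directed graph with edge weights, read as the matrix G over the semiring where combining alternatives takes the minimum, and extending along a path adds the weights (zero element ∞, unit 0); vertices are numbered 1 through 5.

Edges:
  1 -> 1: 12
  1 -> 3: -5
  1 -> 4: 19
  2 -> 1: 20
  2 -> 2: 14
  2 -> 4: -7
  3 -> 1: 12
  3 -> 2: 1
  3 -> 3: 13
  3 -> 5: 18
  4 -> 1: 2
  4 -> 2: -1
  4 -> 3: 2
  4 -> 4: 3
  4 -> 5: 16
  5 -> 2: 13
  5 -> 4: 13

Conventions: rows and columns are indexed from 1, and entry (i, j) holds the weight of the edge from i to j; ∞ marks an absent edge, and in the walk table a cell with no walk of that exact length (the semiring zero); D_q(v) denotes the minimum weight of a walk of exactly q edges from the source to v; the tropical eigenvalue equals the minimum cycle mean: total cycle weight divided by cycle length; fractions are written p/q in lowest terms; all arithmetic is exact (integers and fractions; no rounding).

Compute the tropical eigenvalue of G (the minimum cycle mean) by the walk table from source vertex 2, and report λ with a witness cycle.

q=0: [∞, 0, ∞, ∞, ∞]
q=1: [20, 14, ∞, -7, ∞]
q=2: [-5, -8, -5, -4, 9]
q=3: [-2, -5, -10, -15, 12]
q=4: [-13, -16, -13, -12, 1]
q=5: [-10, -13, -18, -23, 4]
Optimal cycle mean attained by: cycle 2->4->2, total (-7) + (-1), length 2.
Answer: λ = -4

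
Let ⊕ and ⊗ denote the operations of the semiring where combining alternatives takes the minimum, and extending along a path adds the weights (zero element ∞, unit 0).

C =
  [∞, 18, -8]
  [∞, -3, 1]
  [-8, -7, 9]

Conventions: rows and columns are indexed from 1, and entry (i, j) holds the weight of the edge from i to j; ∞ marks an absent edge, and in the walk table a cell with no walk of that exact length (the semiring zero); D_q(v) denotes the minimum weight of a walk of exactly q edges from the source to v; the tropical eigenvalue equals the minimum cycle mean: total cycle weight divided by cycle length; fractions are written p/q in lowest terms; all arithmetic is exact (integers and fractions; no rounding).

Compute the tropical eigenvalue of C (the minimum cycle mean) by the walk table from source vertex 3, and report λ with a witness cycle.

q=0: [∞, ∞, 0]
q=1: [-8, -7, 9]
q=2: [1, -10, -16]
q=3: [-24, -23, -9]
Optimal cycle mean attained by: cycle 1->3->1, total (-8) + (-8), length 2.
Answer: λ = -8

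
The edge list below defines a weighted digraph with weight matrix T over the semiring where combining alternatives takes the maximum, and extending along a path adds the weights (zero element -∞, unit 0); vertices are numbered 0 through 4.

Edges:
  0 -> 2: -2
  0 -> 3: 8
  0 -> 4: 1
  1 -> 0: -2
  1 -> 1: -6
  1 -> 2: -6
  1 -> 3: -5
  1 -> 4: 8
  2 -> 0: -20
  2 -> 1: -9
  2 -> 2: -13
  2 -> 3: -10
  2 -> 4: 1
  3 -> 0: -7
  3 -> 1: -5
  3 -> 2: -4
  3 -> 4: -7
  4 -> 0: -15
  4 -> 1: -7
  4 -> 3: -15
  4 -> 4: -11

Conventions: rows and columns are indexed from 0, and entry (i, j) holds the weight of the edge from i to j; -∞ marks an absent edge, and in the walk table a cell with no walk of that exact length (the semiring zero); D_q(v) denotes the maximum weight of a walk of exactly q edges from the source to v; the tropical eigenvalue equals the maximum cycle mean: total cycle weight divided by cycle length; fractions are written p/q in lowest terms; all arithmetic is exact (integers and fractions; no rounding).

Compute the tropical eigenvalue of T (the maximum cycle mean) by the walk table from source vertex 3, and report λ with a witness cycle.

q=0: [-∞, -∞, -∞, 0, -∞]
q=1: [-7, -5, -4, -∞, -7]
q=2: [-7, -11, -9, 1, 3]
q=3: [-6, -4, -3, 1, -3]
q=4: [-6, -4, -3, 2, 4]
q=5: [-5, -3, -2, 2, 4]
Optimal cycle mean attained by: cycle 0->3->0, total 8 + (-7), length 2.
Answer: λ = 1/2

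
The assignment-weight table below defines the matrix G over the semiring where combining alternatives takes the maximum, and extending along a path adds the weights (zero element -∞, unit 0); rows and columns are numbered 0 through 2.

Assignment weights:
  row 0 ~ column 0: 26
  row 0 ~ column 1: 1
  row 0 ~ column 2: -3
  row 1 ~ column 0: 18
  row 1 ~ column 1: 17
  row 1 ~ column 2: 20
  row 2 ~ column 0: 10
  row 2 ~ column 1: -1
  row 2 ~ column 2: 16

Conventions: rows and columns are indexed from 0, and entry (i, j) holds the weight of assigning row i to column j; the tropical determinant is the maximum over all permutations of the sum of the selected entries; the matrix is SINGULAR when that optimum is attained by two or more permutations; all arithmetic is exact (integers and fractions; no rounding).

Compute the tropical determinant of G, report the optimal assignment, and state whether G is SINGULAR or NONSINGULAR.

σ = (0, 1, 2): 26 + 17 + 16 = 59
σ = (0, 2, 1): 26 + 20 + (-1) = 45
σ = (1, 0, 2): 1 + 18 + 16 = 35
σ = (1, 2, 0): 1 + 20 + 10 = 31
σ = (2, 0, 1): (-3) + 18 + (-1) = 14
σ = (2, 1, 0): (-3) + 17 + 10 = 24
Optimal value attained by: σ = (0, 1, 2).
Answer: det⊕(G) = 59; verdict: NONSINGULAR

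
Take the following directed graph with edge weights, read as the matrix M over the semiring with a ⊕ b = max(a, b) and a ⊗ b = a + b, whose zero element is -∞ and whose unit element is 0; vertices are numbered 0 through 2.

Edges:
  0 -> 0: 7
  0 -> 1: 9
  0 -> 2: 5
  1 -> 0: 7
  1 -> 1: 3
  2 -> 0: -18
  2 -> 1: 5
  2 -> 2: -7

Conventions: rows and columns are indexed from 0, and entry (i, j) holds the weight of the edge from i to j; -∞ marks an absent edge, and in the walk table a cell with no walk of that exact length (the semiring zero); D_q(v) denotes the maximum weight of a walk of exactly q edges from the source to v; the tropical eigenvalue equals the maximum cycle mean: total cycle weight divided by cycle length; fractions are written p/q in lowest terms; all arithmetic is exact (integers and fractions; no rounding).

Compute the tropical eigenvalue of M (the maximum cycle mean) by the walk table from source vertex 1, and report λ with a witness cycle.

q=0: [-∞, 0, -∞]
q=1: [7, 3, -∞]
q=2: [14, 16, 12]
q=3: [23, 23, 19]
Optimal cycle mean attained by: cycle 0->1->0, total 9 + 7, length 2.
Answer: λ = 8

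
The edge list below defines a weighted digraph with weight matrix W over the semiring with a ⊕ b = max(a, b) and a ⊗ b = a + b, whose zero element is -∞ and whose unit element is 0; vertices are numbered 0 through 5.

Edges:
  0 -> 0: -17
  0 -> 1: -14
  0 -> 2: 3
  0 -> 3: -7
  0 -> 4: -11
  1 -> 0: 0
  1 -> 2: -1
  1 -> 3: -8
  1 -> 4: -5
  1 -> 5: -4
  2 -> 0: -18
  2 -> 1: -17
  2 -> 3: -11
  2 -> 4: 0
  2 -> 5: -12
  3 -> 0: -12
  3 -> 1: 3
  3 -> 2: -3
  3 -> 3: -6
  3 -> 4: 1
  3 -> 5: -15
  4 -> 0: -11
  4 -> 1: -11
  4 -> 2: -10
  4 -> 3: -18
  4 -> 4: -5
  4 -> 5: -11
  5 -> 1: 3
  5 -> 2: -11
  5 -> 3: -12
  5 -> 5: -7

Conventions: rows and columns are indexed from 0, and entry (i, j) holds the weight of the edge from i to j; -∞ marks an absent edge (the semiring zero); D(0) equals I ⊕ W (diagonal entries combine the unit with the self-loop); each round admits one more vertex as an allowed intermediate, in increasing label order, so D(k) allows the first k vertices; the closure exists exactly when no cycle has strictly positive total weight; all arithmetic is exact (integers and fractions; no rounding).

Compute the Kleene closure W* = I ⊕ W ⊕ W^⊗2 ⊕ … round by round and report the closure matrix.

D(0):
  [0, -14, 3, -7, -11, -∞]
  [0, 0, -1, -8, -5, -4]
  [-18, -17, 0, -11, 0, -12]
  [-12, 3, -3, 0, 1, -15]
  [-11, -11, -10, -18, 0, -11]
  [-∞, 3, -11, -12, -∞, 0]
D(1):
  [0, -14, 3, -7, -11, -∞]
  [0, 0, 3, -7, -5, -4]
  [-18, -17, 0, -11, 0, -12]
  [-12, 3, -3, 0, 1, -15]
  [-11, -11, -8, -18, 0, -11]
  [-∞, 3, -11, -12, -∞, 0]
D(2):
  [0, -14, 3, -7, -11, -18]
  [0, 0, 3, -7, -5, -4]
  [-17, -17, 0, -11, 0, -12]
  [3, 3, 6, 0, 1, -1]
  [-11, -11, -8, -18, 0, -11]
  [3, 3, 6, -4, -2, 0]
D(3):
  [0, -14, 3, -7, 3, -9]
  [0, 0, 3, -7, 3, -4]
  [-17, -17, 0, -11, 0, -12]
  [3, 3, 6, 0, 6, -1]
  [-11, -11, -8, -18, 0, -11]
  [3, 3, 6, -4, 6, 0]
D(4):
  [0, -4, 3, -7, 3, -8]
  [0, 0, 3, -7, 3, -4]
  [-8, -8, 0, -11, 0, -12]
  [3, 3, 6, 0, 6, -1]
  [-11, -11, -8, -18, 0, -11]
  [3, 3, 6, -4, 6, 0]
D(5):
  [0, -4, 3, -7, 3, -8]
  [0, 0, 3, -7, 3, -4]
  [-8, -8, 0, -11, 0, -11]
  [3, 3, 6, 0, 6, -1]
  [-11, -11, -8, -18, 0, -11]
  [3, 3, 6, -4, 6, 0]
D(6):
  [0, -4, 3, -7, 3, -8]
  [0, 0, 3, -7, 3, -4]
  [-8, -8, 0, -11, 0, -11]
  [3, 3, 6, 0, 6, -1]
  [-8, -8, -5, -15, 0, -11]
  [3, 3, 6, -4, 6, 0]
Answer: W* = [[0, -4, 3, -7, 3, -8], [0, 0, 3, -7, 3, -4], [-8, -8, 0, -11, 0, -11], [3, 3, 6, 0, 6, -1], [-8, -8, -5, -15, 0, -11], [3, 3, 6, -4, 6, 0]]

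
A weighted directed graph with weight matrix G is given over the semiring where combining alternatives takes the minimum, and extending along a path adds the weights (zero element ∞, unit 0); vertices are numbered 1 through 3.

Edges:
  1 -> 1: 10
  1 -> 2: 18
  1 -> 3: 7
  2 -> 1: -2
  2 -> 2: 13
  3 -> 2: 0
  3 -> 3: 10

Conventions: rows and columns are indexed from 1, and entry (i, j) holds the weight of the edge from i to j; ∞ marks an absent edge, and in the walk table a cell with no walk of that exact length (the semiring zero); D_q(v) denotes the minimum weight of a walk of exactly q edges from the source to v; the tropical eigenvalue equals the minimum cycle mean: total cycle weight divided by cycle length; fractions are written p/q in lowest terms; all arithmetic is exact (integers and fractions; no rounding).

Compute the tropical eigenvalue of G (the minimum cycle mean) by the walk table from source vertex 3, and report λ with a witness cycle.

q=0: [∞, ∞, 0]
q=1: [∞, 0, 10]
q=2: [-2, 10, 20]
q=3: [8, 16, 5]
Optimal cycle mean attained by: cycle 1->3->2->1, total 7 + 0 + (-2), length 3.
Answer: λ = 5/3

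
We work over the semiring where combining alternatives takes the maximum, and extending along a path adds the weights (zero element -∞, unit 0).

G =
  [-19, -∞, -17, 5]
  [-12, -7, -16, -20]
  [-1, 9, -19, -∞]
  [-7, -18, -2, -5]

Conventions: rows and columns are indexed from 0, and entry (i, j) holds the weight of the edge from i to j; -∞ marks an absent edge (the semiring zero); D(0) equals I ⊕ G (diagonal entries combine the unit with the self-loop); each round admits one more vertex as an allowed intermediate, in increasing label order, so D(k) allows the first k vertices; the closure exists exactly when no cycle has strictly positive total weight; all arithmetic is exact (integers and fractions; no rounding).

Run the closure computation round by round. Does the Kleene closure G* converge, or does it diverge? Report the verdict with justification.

D(0):
  [0, -∞, -17, 5]
  [-12, 0, -16, -20]
  [-1, 9, 0, -∞]
  [-7, -18, -2, 0]
D(1):
  [0, -∞, -17, 5]
  [-12, 0, -16, -7]
  [-1, 9, 0, 4]
  [-7, -18, -2, 0]
D(2):
  [0, -∞, -17, 5]
  [-12, 0, -16, -7]
  [-1, 9, 0, 4]
  [-7, -18, -2, 0]
Detection: at round 3, diagonal entry (3, 3) turns strictly positive.
Key observation: the cycle 3->2->0->3 has total weight (-2) + (-1) + 5, which is strictly positive.
Answer: DIVERGES — positive cycle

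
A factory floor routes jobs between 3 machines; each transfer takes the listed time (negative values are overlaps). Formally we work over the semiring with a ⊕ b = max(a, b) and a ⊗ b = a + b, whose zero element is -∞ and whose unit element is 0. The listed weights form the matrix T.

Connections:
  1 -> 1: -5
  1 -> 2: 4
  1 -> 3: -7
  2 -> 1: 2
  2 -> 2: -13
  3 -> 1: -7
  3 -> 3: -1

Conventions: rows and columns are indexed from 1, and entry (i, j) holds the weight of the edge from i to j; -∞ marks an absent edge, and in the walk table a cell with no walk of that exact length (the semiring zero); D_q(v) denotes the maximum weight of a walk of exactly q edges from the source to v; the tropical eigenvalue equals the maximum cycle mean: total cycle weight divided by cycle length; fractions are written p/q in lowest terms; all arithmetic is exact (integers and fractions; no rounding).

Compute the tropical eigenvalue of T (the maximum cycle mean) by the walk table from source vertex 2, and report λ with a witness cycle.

q=0: [-∞, 0, -∞]
q=1: [2, -13, -∞]
q=2: [-3, 6, -5]
q=3: [8, 1, -6]
Optimal cycle mean attained by: cycle 1->2->1, total 4 + 2, length 2.
Answer: λ = 3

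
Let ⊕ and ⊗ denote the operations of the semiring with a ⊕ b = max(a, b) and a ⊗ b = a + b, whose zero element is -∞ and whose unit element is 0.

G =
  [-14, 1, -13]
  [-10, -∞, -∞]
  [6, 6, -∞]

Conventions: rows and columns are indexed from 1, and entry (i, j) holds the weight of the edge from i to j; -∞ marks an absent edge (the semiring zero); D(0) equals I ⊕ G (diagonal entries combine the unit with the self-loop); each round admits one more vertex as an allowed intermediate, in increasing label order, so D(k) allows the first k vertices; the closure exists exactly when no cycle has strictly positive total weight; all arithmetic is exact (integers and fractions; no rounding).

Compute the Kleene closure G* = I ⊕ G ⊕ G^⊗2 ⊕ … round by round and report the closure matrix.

D(0):
  [0, 1, -13]
  [-10, 0, -∞]
  [6, 6, 0]
D(1):
  [0, 1, -13]
  [-10, 0, -23]
  [6, 7, 0]
D(2):
  [0, 1, -13]
  [-10, 0, -23]
  [6, 7, 0]
D(3):
  [0, 1, -13]
  [-10, 0, -23]
  [6, 7, 0]
Answer: G* = [[0, 1, -13], [-10, 0, -23], [6, 7, 0]]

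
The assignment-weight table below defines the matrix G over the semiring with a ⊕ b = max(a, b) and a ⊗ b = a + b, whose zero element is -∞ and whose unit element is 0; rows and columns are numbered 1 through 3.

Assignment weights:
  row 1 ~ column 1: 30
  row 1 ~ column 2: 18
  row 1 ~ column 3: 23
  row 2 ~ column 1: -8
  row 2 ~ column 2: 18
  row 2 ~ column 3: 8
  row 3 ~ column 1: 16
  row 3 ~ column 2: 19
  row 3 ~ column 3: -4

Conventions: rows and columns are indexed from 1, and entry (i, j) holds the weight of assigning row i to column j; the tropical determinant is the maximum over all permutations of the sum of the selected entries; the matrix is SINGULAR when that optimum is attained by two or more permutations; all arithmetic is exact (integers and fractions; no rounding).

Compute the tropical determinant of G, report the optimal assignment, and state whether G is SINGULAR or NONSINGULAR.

σ = (1, 2, 3): 30 + 18 + (-4) = 44
σ = (1, 3, 2): 30 + 8 + 19 = 57
σ = (2, 1, 3): 18 + (-8) + (-4) = 6
σ = (2, 3, 1): 18 + 8 + 16 = 42
σ = (3, 1, 2): 23 + (-8) + 19 = 34
σ = (3, 2, 1): 23 + 18 + 16 = 57
Optimal value attained by: σ = (1, 3, 2).
Answer: det⊕(G) = 57; verdict: SINGULAR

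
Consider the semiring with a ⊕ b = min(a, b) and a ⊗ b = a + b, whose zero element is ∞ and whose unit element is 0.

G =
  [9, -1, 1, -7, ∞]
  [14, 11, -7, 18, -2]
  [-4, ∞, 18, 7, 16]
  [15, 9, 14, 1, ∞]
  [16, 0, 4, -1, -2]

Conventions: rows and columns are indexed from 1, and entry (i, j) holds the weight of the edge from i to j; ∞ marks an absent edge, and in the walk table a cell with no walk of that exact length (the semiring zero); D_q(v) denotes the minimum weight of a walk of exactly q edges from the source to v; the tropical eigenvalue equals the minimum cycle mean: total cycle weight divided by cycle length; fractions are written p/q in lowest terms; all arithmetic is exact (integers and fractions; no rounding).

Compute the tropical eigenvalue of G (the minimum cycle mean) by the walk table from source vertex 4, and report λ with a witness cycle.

q=0: [∞, ∞, ∞, 0, ∞]
q=1: [15, 9, 14, 1, ∞]
q=2: [10, 10, 2, 2, 7]
q=3: [-2, 7, 3, 3, 5]
q=4: [-1, -3, -1, -9, 3]
q=5: [-5, -2, -10, -8, -5]
Optimal cycle mean attained by: cycle 1->2->3->1, total (-1) + (-7) + (-4), length 3.
Answer: λ = -4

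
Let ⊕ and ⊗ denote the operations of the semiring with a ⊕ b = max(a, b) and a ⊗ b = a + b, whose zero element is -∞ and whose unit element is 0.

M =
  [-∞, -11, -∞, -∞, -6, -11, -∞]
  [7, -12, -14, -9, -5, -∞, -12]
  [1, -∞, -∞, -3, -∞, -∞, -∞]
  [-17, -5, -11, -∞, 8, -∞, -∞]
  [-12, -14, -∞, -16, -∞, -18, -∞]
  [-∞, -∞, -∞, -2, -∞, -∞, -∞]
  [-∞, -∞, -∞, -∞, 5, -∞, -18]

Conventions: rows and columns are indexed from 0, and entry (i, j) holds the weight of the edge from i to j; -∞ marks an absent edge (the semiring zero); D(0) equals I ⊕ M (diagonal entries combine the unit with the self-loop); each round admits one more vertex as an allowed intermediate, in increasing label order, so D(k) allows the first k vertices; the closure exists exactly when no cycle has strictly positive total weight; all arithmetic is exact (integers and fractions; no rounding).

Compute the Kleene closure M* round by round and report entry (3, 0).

D(0):
  [0, -11, -∞, -∞, -6, -11, -∞]
  [7, 0, -14, -9, -5, -∞, -12]
  [1, -∞, 0, -3, -∞, -∞, -∞]
  [-17, -5, -11, 0, 8, -∞, -∞]
  [-12, -14, -∞, -16, 0, -18, -∞]
  [-∞, -∞, -∞, -2, -∞, 0, -∞]
  [-∞, -∞, -∞, -∞, 5, -∞, 0]
D(1):
  [0, -11, -∞, -∞, -6, -11, -∞]
  [7, 0, -14, -9, 1, -4, -12]
  [1, -10, 0, -3, -5, -10, -∞]
  [-17, -5, -11, 0, 8, -28, -∞]
  [-12, -14, -∞, -16, 0, -18, -∞]
  [-∞, -∞, -∞, -2, -∞, 0, -∞]
  [-∞, -∞, -∞, -∞, 5, -∞, 0]
D(2):
  [0, -11, -25, -20, -6, -11, -23]
  [7, 0, -14, -9, 1, -4, -12]
  [1, -10, 0, -3, -5, -10, -22]
  [2, -5, -11, 0, 8, -9, -17]
  [-7, -14, -28, -16, 0, -18, -26]
  [-∞, -∞, -∞, -2, -∞, 0, -∞]
  [-∞, -∞, -∞, -∞, 5, -∞, 0]
D(3):
  [0, -11, -25, -20, -6, -11, -23]
  [7, 0, -14, -9, 1, -4, -12]
  [1, -10, 0, -3, -5, -10, -22]
  [2, -5, -11, 0, 8, -9, -17]
  [-7, -14, -28, -16, 0, -18, -26]
  [-∞, -∞, -∞, -2, -∞, 0, -∞]
  [-∞, -∞, -∞, -∞, 5, -∞, 0]
D(4):
  [0, -11, -25, -20, -6, -11, -23]
  [7, 0, -14, -9, 1, -4, -12]
  [1, -8, 0, -3, 5, -10, -20]
  [2, -5, -11, 0, 8, -9, -17]
  [-7, -14, -27, -16, 0, -18, -26]
  [0, -7, -13, -2, 6, 0, -19]
  [-∞, -∞, -∞, -∞, 5, -∞, 0]
D(5):
  [0, -11, -25, -20, -6, -11, -23]
  [7, 0, -14, -9, 1, -4, -12]
  [1, -8, 0, -3, 5, -10, -20]
  [2, -5, -11, 0, 8, -9, -17]
  [-7, -14, -27, -16, 0, -18, -26]
  [0, -7, -13, -2, 6, 0, -19]
  [-2, -9, -22, -11, 5, -13, 0]
D(6):
  [0, -11, -24, -13, -5, -11, -23]
  [7, 0, -14, -6, 2, -4, -12]
  [1, -8, 0, -3, 5, -10, -20]
  [2, -5, -11, 0, 8, -9, -17]
  [-7, -14, -27, -16, 0, -18, -26]
  [0, -7, -13, -2, 6, 0, -19]
  [-2, -9, -22, -11, 5, -13, 0]
D(7):
  [0, -11, -24, -13, -5, -11, -23]
  [7, 0, -14, -6, 2, -4, -12]
  [1, -8, 0, -3, 5, -10, -20]
  [2, -5, -11, 0, 8, -9, -17]
  [-7, -14, -27, -16, 0, -18, -26]
  [0, -7, -13, -2, 6, 0, -19]
  [-2, -9, -22, -11, 5, -13, 0]
Answer: M*[3][0] = 2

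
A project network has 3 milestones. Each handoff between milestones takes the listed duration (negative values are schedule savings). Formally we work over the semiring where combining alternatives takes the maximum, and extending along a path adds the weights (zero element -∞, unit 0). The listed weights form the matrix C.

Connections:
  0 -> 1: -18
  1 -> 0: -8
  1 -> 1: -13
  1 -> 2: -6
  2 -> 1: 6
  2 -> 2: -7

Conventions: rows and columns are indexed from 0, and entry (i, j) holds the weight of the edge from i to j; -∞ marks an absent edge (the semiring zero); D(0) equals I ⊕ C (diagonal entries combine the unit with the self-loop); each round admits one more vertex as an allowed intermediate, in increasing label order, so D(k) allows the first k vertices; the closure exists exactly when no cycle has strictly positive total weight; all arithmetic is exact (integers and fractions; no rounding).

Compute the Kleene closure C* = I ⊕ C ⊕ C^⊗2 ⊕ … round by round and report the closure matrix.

D(0):
  [0, -18, -∞]
  [-8, 0, -6]
  [-∞, 6, 0]
D(1):
  [0, -18, -∞]
  [-8, 0, -6]
  [-∞, 6, 0]
D(2):
  [0, -18, -24]
  [-8, 0, -6]
  [-2, 6, 0]
D(3):
  [0, -18, -24]
  [-8, 0, -6]
  [-2, 6, 0]
Answer: C* = [[0, -18, -24], [-8, 0, -6], [-2, 6, 0]]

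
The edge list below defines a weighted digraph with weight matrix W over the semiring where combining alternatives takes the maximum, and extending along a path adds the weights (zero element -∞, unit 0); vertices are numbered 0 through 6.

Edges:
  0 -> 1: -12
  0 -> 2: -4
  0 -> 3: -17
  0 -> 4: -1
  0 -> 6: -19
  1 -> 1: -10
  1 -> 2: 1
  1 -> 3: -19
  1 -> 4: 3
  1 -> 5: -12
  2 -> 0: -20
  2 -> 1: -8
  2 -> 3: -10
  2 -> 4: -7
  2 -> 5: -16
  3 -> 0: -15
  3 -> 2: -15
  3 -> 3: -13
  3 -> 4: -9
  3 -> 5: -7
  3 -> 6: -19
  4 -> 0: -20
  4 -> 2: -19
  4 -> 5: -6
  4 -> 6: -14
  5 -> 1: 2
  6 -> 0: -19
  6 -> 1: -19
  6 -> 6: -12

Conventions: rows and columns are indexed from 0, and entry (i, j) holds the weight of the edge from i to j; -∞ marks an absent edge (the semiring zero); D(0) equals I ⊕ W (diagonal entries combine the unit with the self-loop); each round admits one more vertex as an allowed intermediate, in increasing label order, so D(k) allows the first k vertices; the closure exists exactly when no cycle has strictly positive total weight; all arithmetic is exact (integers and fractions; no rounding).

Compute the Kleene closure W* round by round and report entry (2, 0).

D(0):
  [0, -12, -4, -17, -1, -∞, -19]
  [-∞, 0, 1, -19, 3, -12, -∞]
  [-20, -8, 0, -10, -7, -16, -∞]
  [-15, -∞, -15, 0, -9, -7, -19]
  [-20, -∞, -19, -∞, 0, -6, -14]
  [-∞, 2, -∞, -∞, -∞, 0, -∞]
  [-19, -19, -∞, -∞, -∞, -∞, 0]
D(1):
  [0, -12, -4, -17, -1, -∞, -19]
  [-∞, 0, 1, -19, 3, -12, -∞]
  [-20, -8, 0, -10, -7, -16, -39]
  [-15, -27, -15, 0, -9, -7, -19]
  [-20, -32, -19, -37, 0, -6, -14]
  [-∞, 2, -∞, -∞, -∞, 0, -∞]
  [-19, -19, -23, -36, -20, -∞, 0]
D(2):
  [0, -12, -4, -17, -1, -24, -19]
  [-∞, 0, 1, -19, 3, -12, -∞]
  [-20, -8, 0, -10, -5, -16, -39]
  [-15, -27, -15, 0, -9, -7, -19]
  [-20, -32, -19, -37, 0, -6, -14]
  [-∞, 2, 3, -17, 5, 0, -∞]
  [-19, -19, -18, -36, -16, -31, 0]
D(3):
  [0, -12, -4, -14, -1, -20, -19]
  [-19, 0, 1, -9, 3, -12, -38]
  [-20, -8, 0, -10, -5, -16, -39]
  [-15, -23, -15, 0, -9, -7, -19]
  [-20, -27, -19, -29, 0, -6, -14]
  [-17, 2, 3, -7, 5, 0, -36]
  [-19, -19, -18, -28, -16, -31, 0]
D(4):
  [0, -12, -4, -14, -1, -20, -19]
  [-19, 0, 1, -9, 3, -12, -28]
  [-20, -8, 0, -10, -5, -16, -29]
  [-15, -23, -15, 0, -9, -7, -19]
  [-20, -27, -19, -29, 0, -6, -14]
  [-17, 2, 3, -7, 5, 0, -26]
  [-19, -19, -18, -28, -16, -31, 0]
D(5):
  [0, -12, -4, -14, -1, -7, -15]
  [-17, 0, 1, -9, 3, -3, -11]
  [-20, -8, 0, -10, -5, -11, -19]
  [-15, -23, -15, 0, -9, -7, -19]
  [-20, -27, -19, -29, 0, -6, -14]
  [-15, 2, 3, -7, 5, 0, -9]
  [-19, -19, -18, -28, -16, -22, 0]
D(6):
  [0, -5, -4, -14, -1, -7, -15]
  [-17, 0, 1, -9, 3, -3, -11]
  [-20, -8, 0, -10, -5, -11, -19]
  [-15, -5, -4, 0, -2, -7, -16]
  [-20, -4, -3, -13, 0, -6, -14]
  [-15, 2, 3, -7, 5, 0, -9]
  [-19, -19, -18, -28, -16, -22, 0]
D(7):
  [0, -5, -4, -14, -1, -7, -15]
  [-17, 0, 1, -9, 3, -3, -11]
  [-20, -8, 0, -10, -5, -11, -19]
  [-15, -5, -4, 0, -2, -7, -16]
  [-20, -4, -3, -13, 0, -6, -14]
  [-15, 2, 3, -7, 5, 0, -9]
  [-19, -19, -18, -28, -16, -22, 0]
Answer: W*[2][0] = -20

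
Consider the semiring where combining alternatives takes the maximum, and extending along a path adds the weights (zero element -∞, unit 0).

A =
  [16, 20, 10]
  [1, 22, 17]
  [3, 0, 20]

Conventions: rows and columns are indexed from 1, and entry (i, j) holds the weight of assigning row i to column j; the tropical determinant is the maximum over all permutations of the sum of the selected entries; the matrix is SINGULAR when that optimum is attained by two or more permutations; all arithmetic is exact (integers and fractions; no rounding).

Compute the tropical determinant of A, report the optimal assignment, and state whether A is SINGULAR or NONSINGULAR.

σ = (1, 2, 3): 16 + 22 + 20 = 58
σ = (1, 3, 2): 16 + 17 + 0 = 33
σ = (2, 1, 3): 20 + 1 + 20 = 41
σ = (2, 3, 1): 20 + 17 + 3 = 40
σ = (3, 1, 2): 10 + 1 + 0 = 11
σ = (3, 2, 1): 10 + 22 + 3 = 35
Optimal value attained by: σ = (1, 2, 3).
Answer: det⊕(A) = 58; verdict: NONSINGULAR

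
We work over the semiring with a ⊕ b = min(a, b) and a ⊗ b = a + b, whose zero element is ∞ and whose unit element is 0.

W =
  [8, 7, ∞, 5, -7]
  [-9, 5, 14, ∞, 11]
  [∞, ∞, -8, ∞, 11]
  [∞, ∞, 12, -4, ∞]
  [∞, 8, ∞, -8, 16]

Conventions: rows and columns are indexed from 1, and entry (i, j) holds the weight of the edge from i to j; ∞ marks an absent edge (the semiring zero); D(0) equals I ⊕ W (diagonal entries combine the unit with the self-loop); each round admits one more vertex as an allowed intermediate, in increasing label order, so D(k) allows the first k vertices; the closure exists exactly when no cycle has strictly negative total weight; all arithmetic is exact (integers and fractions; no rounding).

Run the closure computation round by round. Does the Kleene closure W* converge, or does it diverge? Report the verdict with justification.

Detection: at round 0, diagonal entry (3, 3) turns strictly negative.
Key observation: the cycle 3->3 has total weight (-8), which is strictly negative.
Answer: DIVERGES — negative cycle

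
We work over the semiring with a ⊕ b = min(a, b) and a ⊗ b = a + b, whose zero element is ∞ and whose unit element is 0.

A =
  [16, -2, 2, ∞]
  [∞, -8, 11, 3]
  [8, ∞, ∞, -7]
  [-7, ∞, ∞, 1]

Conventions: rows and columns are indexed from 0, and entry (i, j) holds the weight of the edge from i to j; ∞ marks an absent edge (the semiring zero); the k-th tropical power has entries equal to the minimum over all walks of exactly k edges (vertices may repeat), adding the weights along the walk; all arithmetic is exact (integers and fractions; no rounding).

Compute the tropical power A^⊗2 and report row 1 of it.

A^⊗2:
  [10, -10, 9, -5]
  [-4, -16, 3, -5]
  [-14, 6, 10, -6]
  [-6, -9, -5, 2]
Answer: row 1 of A^⊗2 = [-4, -16, 3, -5]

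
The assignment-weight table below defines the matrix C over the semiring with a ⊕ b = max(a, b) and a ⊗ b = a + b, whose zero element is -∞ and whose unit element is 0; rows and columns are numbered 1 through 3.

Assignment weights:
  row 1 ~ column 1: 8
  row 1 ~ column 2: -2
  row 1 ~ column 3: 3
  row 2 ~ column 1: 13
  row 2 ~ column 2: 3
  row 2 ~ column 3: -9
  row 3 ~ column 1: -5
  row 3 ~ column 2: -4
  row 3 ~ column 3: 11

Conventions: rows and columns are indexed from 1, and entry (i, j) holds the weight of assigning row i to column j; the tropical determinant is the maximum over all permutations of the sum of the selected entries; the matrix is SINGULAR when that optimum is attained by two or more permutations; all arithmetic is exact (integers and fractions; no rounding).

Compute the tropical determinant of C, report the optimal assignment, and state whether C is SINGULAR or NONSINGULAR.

σ = (1, 2, 3): 8 + 3 + 11 = 22
σ = (1, 3, 2): 8 + (-9) + (-4) = -5
σ = (2, 1, 3): (-2) + 13 + 11 = 22
σ = (2, 3, 1): (-2) + (-9) + (-5) = -16
σ = (3, 1, 2): 3 + 13 + (-4) = 12
σ = (3, 2, 1): 3 + 3 + (-5) = 1
Optimal value attained by: σ = (1, 2, 3).
Answer: det⊕(C) = 22; verdict: SINGULAR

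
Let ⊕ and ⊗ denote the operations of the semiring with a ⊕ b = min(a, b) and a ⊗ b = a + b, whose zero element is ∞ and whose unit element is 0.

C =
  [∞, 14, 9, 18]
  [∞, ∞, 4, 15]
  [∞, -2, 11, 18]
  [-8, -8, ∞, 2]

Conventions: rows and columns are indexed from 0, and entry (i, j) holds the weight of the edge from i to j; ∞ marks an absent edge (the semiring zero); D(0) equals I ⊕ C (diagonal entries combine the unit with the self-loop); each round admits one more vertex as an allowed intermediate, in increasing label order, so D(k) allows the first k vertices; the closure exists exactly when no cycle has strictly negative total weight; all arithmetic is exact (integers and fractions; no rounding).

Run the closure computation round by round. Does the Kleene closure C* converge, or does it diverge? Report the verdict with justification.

D(0):
  [0, 14, 9, 18]
  [∞, 0, 4, 15]
  [∞, -2, 0, 18]
  [-8, -8, ∞, 0]
D(1):
  [0, 14, 9, 18]
  [∞, 0, 4, 15]
  [∞, -2, 0, 18]
  [-8, -8, 1, 0]
D(2):
  [0, 14, 9, 18]
  [∞, 0, 4, 15]
  [∞, -2, 0, 13]
  [-8, -8, -4, 0]
D(3):
  [0, 7, 9, 18]
  [∞, 0, 4, 15]
  [∞, -2, 0, 13]
  [-8, -8, -4, 0]
D(4):
  [0, 7, 9, 18]
  [7, 0, 4, 15]
  [5, -2, 0, 13]
  [-8, -8, -4, 0]
Key observation: every diagonal entry stays at the unit through all rounds, so no improving cycle exists.
Answer: CONVERGES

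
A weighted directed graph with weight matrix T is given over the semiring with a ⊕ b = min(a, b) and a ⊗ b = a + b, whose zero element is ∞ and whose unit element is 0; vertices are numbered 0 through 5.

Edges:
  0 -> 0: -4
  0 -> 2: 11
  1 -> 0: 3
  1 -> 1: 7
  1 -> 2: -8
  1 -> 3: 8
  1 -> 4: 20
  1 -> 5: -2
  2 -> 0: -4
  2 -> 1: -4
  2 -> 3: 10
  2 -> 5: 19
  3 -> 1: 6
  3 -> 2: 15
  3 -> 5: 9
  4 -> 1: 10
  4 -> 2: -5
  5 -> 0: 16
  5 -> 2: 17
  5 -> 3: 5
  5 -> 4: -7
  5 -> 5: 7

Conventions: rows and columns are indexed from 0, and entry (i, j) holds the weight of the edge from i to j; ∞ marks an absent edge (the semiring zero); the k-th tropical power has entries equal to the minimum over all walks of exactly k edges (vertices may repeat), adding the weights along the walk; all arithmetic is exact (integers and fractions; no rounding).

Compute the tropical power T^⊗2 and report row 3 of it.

T^⊗2:
  [-8, 7, 7, 21, ∞, 30]
  [-12, -12, -1, 2, -9, 5]
  [-8, 3, -12, 4, 12, -6]
  [9, 11, -2, 14, 2, 4]
  [-9, -9, 2, 5, 30, 8]
  [12, 3, -12, 12, 0, 14]
Answer: row 3 of T^⊗2 = [9, 11, -2, 14, 2, 4]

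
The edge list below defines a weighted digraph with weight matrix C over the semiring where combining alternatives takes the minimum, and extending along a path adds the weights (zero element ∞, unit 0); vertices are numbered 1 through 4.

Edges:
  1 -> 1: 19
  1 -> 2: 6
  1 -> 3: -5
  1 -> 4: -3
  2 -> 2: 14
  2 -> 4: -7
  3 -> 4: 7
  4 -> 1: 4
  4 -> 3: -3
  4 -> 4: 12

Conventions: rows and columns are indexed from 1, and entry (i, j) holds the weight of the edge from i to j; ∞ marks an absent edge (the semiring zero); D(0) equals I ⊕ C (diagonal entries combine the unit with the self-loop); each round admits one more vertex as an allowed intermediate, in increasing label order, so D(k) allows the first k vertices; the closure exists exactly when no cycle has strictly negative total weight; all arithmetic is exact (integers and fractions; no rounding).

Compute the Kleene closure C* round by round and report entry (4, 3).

D(0):
  [0, 6, -5, -3]
  [∞, 0, ∞, -7]
  [∞, ∞, 0, 7]
  [4, ∞, -3, 0]
D(1):
  [0, 6, -5, -3]
  [∞, 0, ∞, -7]
  [∞, ∞, 0, 7]
  [4, 10, -3, 0]
D(2):
  [0, 6, -5, -3]
  [∞, 0, ∞, -7]
  [∞, ∞, 0, 7]
  [4, 10, -3, 0]
D(3):
  [0, 6, -5, -3]
  [∞, 0, ∞, -7]
  [∞, ∞, 0, 7]
  [4, 10, -3, 0]
D(4):
  [0, 6, -6, -3]
  [-3, 0, -10, -7]
  [11, 17, 0, 7]
  [4, 10, -3, 0]
Answer: C*[4][3] = -3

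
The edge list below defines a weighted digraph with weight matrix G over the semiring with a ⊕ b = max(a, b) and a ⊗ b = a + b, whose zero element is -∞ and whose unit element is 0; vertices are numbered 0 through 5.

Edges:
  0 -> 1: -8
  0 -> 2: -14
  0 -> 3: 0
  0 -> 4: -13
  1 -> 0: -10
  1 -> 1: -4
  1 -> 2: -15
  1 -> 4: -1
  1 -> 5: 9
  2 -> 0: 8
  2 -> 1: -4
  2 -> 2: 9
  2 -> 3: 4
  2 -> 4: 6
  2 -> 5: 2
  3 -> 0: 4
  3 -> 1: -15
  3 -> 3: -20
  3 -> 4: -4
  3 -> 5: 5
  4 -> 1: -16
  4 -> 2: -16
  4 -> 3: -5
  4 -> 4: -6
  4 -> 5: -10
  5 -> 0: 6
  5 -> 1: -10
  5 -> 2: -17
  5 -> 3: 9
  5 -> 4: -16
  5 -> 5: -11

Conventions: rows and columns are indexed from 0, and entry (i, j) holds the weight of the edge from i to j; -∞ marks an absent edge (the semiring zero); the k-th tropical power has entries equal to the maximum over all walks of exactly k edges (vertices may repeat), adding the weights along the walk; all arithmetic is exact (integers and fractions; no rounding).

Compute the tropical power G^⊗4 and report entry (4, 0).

G^⊗2:
  [4, -12, -5, -10, -4, 5]
  [15, -1, -6, 18, -5, 5]
  [17, 5, 18, 13, 15, 11]
  [11, -4, -10, 14, -9, -6]
  [-1, -20, -7, -1, -9, 0]
  [13, -2, -8, 6, 5, 14]
G^⊗3:
  [11, -4, 4, 14, 1, -3]
  [22, 7, 3, 15, 14, 23]
  [26, 14, 27, 22, 24, 20]
  [18, 3, -1, 11, 10, 19]
  [6, -9, 2, 9, -1, 4]
  [20, 5, 1, 23, 2, 11]
G^⊗4:
  [18, 3, 13, 11, 10, 19]
  [29, 14, 12, 32, 11, 20]
  [35, 23, 36, 31, 33, 29]
  [25, 10, 8, 28, 7, 16]
  [13, -2, 11, 13, 8, 14]
  [27, 12, 10, 20, 19, 28]
Key observation: the optimum is the walk 4->3->5->3->0, with weight (-5) + 5 + 9 + 4 = 13.
Optimal value attained by: walk 4->3->5->3->0.
Answer: (G^⊗4)[4][0] = 13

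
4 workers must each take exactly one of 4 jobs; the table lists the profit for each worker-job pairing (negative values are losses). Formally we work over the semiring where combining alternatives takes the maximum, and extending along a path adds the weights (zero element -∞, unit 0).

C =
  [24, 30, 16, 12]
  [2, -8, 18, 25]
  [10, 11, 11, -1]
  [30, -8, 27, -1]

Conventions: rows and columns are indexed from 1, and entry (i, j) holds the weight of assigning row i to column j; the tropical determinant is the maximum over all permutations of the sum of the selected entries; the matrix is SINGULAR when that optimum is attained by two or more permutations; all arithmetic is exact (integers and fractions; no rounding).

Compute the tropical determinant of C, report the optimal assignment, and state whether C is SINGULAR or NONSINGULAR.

σ = (1, 2, 3, 4): 24 + (-8) + 11 + (-1) = 26
σ = (1, 2, 4, 3): 24 + (-8) + (-1) + 27 = 42
σ = (1, 3, 2, 4): 24 + 18 + 11 + (-1) = 52
σ = (1, 3, 4, 2): 24 + 18 + (-1) + (-8) = 33
σ = (1, 4, 2, 3): 24 + 25 + 11 + 27 = 87
σ = (1, 4, 3, 2): 24 + 25 + 11 + (-8) = 52
σ = (2, 1, 3, 4): 30 + 2 + 11 + (-1) = 42
σ = (2, 1, 4, 3): 30 + 2 + (-1) + 27 = 58
σ = (2, 3, 1, 4): 30 + 18 + 10 + (-1) = 57
σ = (2, 3, 4, 1): 30 + 18 + (-1) + 30 = 77
σ = (2, 4, 1, 3): 30 + 25 + 10 + 27 = 92
σ = (2, 4, 3, 1): 30 + 25 + 11 + 30 = 96
σ = (3, 1, 2, 4): 16 + 2 + 11 + (-1) = 28
σ = (3, 1, 4, 2): 16 + 2 + (-1) + (-8) = 9
σ = (3, 2, 1, 4): 16 + (-8) + 10 + (-1) = 17
σ = (3, 2, 4, 1): 16 + (-8) + (-1) + 30 = 37
σ = (3, 4, 1, 2): 16 + 25 + 10 + (-8) = 43
σ = (3, 4, 2, 1): 16 + 25 + 11 + 30 = 82
σ = (4, 1, 2, 3): 12 + 2 + 11 + 27 = 52
σ = (4, 1, 3, 2): 12 + 2 + 11 + (-8) = 17
σ = (4, 2, 1, 3): 12 + (-8) + 10 + 27 = 41
σ = (4, 2, 3, 1): 12 + (-8) + 11 + 30 = 45
σ = (4, 3, 1, 2): 12 + 18 + 10 + (-8) = 32
σ = (4, 3, 2, 1): 12 + 18 + 11 + 30 = 71
Optimal value attained by: σ = (2, 4, 3, 1).
Answer: det⊕(C) = 96; verdict: NONSINGULAR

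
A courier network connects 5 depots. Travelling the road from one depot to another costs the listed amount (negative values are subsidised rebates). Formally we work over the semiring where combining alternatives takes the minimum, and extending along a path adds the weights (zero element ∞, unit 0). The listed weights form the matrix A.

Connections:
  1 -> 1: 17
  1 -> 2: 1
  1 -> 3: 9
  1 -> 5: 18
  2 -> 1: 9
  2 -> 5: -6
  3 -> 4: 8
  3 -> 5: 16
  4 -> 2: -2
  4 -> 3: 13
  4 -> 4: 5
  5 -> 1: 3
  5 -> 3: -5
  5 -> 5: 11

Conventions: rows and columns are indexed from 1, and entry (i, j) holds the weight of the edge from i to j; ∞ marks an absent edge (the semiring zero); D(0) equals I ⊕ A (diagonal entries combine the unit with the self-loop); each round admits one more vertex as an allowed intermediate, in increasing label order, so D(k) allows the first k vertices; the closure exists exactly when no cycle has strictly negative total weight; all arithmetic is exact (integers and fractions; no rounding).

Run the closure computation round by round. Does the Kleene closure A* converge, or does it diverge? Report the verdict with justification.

D(0):
  [0, 1, 9, ∞, 18]
  [9, 0, ∞, ∞, -6]
  [∞, ∞, 0, 8, 16]
  [∞, -2, 13, 0, ∞]
  [3, ∞, -5, ∞, 0]
D(1):
  [0, 1, 9, ∞, 18]
  [9, 0, 18, ∞, -6]
  [∞, ∞, 0, 8, 16]
  [∞, -2, 13, 0, ∞]
  [3, 4, -5, ∞, 0]
Detection: at round 2, diagonal entry (5, 5) turns strictly negative.
Key observation: the cycle 5->1->2->5 has total weight 3 + 1 + (-6), which is strictly negative.
Answer: DIVERGES — negative cycle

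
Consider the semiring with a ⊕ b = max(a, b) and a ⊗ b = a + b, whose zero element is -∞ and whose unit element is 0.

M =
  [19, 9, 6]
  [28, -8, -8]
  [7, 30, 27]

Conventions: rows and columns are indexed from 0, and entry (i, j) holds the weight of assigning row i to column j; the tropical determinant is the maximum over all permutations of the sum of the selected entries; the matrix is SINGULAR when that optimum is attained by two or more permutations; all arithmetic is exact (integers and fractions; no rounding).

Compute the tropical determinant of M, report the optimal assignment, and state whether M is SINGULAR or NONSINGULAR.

σ = (0, 1, 2): 19 + (-8) + 27 = 38
σ = (0, 2, 1): 19 + (-8) + 30 = 41
σ = (1, 0, 2): 9 + 28 + 27 = 64
σ = (1, 2, 0): 9 + (-8) + 7 = 8
σ = (2, 0, 1): 6 + 28 + 30 = 64
σ = (2, 1, 0): 6 + (-8) + 7 = 5
Optimal value attained by: σ = (1, 0, 2).
Answer: det⊕(M) = 64; verdict: SINGULAR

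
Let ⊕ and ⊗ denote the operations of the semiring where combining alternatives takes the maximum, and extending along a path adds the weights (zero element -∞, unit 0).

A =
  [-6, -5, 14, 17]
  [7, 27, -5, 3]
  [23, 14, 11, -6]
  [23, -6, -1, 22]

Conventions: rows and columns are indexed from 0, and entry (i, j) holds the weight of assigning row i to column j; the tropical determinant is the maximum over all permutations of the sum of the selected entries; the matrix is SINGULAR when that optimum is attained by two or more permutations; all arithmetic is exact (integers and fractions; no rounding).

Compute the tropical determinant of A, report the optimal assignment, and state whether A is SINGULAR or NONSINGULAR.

σ = (0, 1, 2, 3): (-6) + 27 + 11 + 22 = 54
σ = (0, 1, 3, 2): (-6) + 27 + (-6) + (-1) = 14
σ = (0, 2, 1, 3): (-6) + (-5) + 14 + 22 = 25
σ = (0, 2, 3, 1): (-6) + (-5) + (-6) + (-6) = -23
σ = (0, 3, 1, 2): (-6) + 3 + 14 + (-1) = 10
σ = (0, 3, 2, 1): (-6) + 3 + 11 + (-6) = 2
σ = (1, 0, 2, 3): (-5) + 7 + 11 + 22 = 35
σ = (1, 0, 3, 2): (-5) + 7 + (-6) + (-1) = -5
σ = (1, 2, 0, 3): (-5) + (-5) + 23 + 22 = 35
σ = (1, 2, 3, 0): (-5) + (-5) + (-6) + 23 = 7
σ = (1, 3, 0, 2): (-5) + 3 + 23 + (-1) = 20
σ = (1, 3, 2, 0): (-5) + 3 + 11 + 23 = 32
σ = (2, 0, 1, 3): 14 + 7 + 14 + 22 = 57
σ = (2, 0, 3, 1): 14 + 7 + (-6) + (-6) = 9
σ = (2, 1, 0, 3): 14 + 27 + 23 + 22 = 86
σ = (2, 1, 3, 0): 14 + 27 + (-6) + 23 = 58
σ = (2, 3, 0, 1): 14 + 3 + 23 + (-6) = 34
σ = (2, 3, 1, 0): 14 + 3 + 14 + 23 = 54
σ = (3, 0, 1, 2): 17 + 7 + 14 + (-1) = 37
σ = (3, 0, 2, 1): 17 + 7 + 11 + (-6) = 29
σ = (3, 1, 0, 2): 17 + 27 + 23 + (-1) = 66
σ = (3, 1, 2, 0): 17 + 27 + 11 + 23 = 78
σ = (3, 2, 0, 1): 17 + (-5) + 23 + (-6) = 29
σ = (3, 2, 1, 0): 17 + (-5) + 14 + 23 = 49
Optimal value attained by: σ = (2, 1, 0, 3).
Answer: det⊕(A) = 86; verdict: NONSINGULAR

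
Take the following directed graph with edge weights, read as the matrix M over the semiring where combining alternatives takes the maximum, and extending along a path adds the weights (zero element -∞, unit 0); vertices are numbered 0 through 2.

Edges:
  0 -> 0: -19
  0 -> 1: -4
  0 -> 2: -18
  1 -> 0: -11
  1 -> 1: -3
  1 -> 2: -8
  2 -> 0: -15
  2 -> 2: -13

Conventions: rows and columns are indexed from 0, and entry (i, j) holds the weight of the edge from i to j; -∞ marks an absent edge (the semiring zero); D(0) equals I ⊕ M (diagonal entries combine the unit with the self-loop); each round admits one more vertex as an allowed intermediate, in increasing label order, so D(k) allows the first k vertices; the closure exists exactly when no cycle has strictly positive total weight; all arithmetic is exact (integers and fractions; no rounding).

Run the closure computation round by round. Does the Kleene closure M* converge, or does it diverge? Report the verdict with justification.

D(0):
  [0, -4, -18]
  [-11, 0, -8]
  [-15, -∞, 0]
D(1):
  [0, -4, -18]
  [-11, 0, -8]
  [-15, -19, 0]
D(2):
  [0, -4, -12]
  [-11, 0, -8]
  [-15, -19, 0]
D(3):
  [0, -4, -12]
  [-11, 0, -8]
  [-15, -19, 0]
Key observation: every diagonal entry stays at the unit through all rounds, so no improving cycle exists.
Answer: CONVERGES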